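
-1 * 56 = -56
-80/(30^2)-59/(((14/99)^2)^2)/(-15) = 17002395713/1728720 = 9835.25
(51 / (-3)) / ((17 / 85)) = -85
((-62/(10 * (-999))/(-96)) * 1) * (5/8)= -31/767232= -0.00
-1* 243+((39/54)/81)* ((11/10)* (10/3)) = -1062739/4374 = -242.97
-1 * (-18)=18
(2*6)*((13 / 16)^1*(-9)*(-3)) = 263.25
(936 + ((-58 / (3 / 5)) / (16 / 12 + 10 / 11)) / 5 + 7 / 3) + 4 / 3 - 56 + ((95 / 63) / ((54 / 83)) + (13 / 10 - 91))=247865668 / 314685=787.66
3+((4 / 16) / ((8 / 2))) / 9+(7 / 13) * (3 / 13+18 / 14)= 93049 / 24336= 3.82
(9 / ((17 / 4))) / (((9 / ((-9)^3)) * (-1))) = 2916 / 17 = 171.53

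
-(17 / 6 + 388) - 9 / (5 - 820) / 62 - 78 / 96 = -391.65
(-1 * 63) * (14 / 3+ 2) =-420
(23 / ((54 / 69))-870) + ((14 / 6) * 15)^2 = 6919 / 18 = 384.39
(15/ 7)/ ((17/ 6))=90/ 119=0.76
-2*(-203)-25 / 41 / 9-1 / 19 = 2845622 / 7011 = 405.88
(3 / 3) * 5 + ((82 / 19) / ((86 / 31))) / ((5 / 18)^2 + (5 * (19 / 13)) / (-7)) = 78968761 / 23288585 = 3.39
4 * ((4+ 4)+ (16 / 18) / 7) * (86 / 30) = 88064 / 945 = 93.19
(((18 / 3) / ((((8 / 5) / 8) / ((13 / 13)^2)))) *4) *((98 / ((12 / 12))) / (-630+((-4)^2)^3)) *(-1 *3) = -17640 / 1733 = -10.18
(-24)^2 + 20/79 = 576.25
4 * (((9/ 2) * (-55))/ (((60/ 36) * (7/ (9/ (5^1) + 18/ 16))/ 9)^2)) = -987948819/ 196000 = -5040.56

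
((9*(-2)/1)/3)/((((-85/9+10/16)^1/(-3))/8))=-10368/635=-16.33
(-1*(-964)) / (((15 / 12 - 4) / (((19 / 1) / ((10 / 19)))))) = -696008 / 55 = -12654.69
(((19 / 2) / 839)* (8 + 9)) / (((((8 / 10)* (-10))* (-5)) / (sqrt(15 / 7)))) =323* sqrt(105) / 469840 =0.01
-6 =-6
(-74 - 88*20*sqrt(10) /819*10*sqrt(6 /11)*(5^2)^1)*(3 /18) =-40000*sqrt(165) /2457 - 37 /3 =-221.45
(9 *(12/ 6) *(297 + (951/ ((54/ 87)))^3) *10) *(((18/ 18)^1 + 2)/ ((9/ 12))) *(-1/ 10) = -258970658736.33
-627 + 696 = 69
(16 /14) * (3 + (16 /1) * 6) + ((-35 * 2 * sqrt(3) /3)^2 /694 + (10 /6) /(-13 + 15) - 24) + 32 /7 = 1412237 /14574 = 96.90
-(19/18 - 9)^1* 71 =564.06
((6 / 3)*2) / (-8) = -1 / 2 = -0.50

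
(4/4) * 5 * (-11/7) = -55/7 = -7.86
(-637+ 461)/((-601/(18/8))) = 0.66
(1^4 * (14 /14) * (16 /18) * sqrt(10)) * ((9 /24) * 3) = sqrt(10) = 3.16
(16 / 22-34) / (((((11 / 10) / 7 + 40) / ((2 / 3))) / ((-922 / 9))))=56.59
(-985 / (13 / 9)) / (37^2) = -8865 / 17797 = -0.50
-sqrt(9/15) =-sqrt(15)/5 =-0.77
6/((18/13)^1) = 13/3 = 4.33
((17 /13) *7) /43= 119 /559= 0.21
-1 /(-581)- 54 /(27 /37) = -42993 /581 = -74.00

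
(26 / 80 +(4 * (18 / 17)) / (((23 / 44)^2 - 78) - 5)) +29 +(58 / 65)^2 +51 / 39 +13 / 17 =173998920223 / 5413374200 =32.14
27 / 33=9 / 11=0.82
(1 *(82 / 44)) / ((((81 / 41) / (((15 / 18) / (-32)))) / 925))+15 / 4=-6491585 / 342144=-18.97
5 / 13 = 0.38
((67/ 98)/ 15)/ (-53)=-67/ 77910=-0.00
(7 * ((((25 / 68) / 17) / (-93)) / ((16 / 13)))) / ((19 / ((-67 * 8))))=152425 / 4085304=0.04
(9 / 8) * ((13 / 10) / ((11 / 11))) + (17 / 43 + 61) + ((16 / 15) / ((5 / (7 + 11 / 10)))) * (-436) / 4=-125.49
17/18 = 0.94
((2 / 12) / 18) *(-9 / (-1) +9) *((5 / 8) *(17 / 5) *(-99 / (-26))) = 561 / 416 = 1.35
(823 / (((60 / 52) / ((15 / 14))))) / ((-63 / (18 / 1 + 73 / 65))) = -1022989 / 4410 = -231.97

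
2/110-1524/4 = -20954/55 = -380.98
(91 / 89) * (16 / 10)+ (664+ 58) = 723.64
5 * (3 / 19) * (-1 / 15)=-1 / 19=-0.05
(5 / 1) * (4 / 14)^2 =20 / 49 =0.41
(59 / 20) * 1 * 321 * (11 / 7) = 208329 / 140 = 1488.06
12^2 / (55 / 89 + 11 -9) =12816 / 233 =55.00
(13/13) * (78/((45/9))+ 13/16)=1313/80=16.41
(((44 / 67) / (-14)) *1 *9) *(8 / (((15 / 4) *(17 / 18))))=-38016 / 39865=-0.95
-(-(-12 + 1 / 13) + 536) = -7123 / 13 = -547.92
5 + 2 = 7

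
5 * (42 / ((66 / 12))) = 420 / 11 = 38.18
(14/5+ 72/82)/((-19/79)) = -59566/3895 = -15.29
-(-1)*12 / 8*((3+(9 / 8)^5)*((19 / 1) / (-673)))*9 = -80722089 / 44105728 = -1.83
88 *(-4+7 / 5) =-1144 / 5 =-228.80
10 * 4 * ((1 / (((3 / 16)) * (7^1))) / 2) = 320 / 21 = 15.24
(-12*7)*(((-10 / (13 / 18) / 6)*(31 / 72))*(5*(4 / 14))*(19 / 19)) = 1550 / 13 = 119.23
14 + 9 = 23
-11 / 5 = -2.20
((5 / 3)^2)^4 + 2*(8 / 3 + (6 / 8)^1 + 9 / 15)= 4433317 / 65610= 67.57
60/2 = 30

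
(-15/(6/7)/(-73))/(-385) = -1/1606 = -0.00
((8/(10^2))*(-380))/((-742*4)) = 0.01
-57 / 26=-2.19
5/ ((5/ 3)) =3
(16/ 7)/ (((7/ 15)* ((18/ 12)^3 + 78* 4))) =640/ 41209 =0.02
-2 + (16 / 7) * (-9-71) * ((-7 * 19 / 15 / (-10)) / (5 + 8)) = -2822 / 195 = -14.47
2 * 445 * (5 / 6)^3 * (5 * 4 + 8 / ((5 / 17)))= 656375 / 27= 24310.19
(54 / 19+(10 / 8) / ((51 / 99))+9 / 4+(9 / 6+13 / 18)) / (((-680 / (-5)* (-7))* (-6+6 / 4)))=56633 / 24907176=0.00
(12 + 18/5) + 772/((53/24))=365.18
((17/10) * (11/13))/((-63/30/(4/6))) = -374/819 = -0.46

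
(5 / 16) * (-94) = -235 / 8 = -29.38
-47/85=-0.55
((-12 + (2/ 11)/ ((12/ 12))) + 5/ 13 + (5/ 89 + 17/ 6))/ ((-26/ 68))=11091497/ 496353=22.35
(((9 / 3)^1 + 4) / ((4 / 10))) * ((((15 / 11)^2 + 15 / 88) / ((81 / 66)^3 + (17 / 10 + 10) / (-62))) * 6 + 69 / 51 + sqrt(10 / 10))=169.59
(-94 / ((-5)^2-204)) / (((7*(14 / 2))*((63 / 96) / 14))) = 0.23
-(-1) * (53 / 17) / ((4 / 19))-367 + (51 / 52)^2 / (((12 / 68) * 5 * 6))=-352.01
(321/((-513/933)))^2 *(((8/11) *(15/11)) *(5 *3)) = 221471745800/43681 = 5070207.77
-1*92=-92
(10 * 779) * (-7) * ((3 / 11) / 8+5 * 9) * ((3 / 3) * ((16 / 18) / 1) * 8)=-576273040 / 33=-17462819.39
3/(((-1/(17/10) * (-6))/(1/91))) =17/1820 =0.01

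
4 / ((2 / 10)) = 20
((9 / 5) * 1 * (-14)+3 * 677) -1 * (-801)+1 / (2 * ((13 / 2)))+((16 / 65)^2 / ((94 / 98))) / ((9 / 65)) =15437525 / 5499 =2807.33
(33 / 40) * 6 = 99 / 20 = 4.95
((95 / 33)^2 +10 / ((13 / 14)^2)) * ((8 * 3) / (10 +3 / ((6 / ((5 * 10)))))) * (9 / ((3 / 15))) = 87831960 / 143143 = 613.60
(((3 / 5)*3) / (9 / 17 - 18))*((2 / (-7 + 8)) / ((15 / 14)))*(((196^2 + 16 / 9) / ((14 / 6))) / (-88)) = 587792 / 16335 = 35.98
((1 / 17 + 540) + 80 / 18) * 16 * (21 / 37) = 9330608 / 1887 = 4944.68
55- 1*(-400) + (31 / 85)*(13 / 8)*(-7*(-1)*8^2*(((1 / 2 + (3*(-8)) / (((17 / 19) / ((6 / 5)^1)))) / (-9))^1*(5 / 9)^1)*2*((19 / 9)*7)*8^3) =8279169873611 / 1053405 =7859436.66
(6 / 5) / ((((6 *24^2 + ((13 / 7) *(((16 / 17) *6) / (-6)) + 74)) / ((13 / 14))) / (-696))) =-2652 / 12065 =-0.22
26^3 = 17576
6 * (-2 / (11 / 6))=-72 / 11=-6.55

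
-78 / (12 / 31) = -403 / 2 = -201.50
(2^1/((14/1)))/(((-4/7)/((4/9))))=-1/9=-0.11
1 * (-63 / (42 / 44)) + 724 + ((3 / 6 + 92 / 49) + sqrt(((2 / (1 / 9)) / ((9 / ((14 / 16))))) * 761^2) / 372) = 761 * sqrt(7) / 744 + 64717 / 98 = 663.08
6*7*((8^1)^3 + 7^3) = 35910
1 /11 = 0.09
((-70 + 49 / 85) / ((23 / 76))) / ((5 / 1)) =-448476 / 9775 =-45.88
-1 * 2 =-2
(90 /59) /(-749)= -90 /44191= -0.00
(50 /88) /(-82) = -0.01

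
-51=-51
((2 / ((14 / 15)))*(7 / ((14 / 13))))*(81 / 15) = 1053 / 14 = 75.21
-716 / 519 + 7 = 2917 / 519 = 5.62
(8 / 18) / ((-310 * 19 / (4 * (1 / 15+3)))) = -0.00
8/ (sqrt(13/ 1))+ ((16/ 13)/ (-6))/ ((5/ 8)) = 1.89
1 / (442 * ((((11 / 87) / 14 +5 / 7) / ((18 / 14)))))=783 / 194701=0.00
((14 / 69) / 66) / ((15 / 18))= 14 / 3795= 0.00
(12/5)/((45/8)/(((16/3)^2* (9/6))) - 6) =-0.41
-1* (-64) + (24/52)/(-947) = 787898/12311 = 64.00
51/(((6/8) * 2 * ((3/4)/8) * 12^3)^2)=17/19683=0.00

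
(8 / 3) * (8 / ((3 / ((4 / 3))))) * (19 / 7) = 25.74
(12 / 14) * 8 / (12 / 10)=40 / 7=5.71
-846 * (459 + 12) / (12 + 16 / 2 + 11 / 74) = -9828828 / 497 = -19776.31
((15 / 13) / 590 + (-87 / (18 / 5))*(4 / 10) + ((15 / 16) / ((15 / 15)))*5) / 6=-183241 / 220896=-0.83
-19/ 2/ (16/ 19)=-11.28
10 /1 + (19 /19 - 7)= 4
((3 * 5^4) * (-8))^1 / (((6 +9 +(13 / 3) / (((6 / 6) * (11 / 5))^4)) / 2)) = -131769000 / 66697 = -1975.64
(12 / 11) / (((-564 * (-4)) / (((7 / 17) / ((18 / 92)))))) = 161 / 158202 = 0.00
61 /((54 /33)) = 671 /18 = 37.28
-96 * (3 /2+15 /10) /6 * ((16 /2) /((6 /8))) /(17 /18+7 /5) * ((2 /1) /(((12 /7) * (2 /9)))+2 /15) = -248064 /211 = -1175.66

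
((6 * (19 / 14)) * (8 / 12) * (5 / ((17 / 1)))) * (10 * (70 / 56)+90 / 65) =34295 / 1547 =22.17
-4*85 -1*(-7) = -333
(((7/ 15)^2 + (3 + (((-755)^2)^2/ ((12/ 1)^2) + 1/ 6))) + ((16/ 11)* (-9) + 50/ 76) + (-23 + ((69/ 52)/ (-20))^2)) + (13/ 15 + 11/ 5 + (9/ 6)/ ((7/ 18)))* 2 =6427007707693384283/ 2848285440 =2256447902.81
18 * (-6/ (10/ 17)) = -918/ 5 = -183.60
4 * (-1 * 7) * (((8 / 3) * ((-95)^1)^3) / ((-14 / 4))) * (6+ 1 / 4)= -342950000 / 3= -114316666.67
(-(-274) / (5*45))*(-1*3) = -3.65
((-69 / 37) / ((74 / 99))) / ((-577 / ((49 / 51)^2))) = 0.00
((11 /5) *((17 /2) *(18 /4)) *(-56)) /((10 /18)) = -212058 /25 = -8482.32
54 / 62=27 / 31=0.87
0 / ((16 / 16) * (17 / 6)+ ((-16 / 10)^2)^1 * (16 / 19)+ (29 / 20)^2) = 0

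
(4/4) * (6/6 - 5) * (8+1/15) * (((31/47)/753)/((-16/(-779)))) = -2922029/2123460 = -1.38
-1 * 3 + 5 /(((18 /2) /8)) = 1.44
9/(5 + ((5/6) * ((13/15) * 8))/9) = 729/457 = 1.60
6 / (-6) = -1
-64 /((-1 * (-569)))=-64 /569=-0.11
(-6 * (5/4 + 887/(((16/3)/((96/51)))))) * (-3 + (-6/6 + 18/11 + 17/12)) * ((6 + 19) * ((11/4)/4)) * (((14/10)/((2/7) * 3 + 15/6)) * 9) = 5890933125/51136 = 115201.29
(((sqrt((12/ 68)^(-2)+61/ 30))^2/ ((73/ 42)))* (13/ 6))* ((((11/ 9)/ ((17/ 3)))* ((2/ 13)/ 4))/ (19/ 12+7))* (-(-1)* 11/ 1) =2602831/ 5752035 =0.45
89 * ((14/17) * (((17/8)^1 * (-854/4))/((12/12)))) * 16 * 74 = -39371108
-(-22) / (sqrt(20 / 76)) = 22 * sqrt(95) / 5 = 42.89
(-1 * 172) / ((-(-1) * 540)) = -43 / 135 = -0.32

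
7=7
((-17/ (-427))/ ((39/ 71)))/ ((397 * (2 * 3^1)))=1207/ 39667446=0.00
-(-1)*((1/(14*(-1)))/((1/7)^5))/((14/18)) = -3087/2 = -1543.50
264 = 264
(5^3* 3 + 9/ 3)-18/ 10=1881/ 5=376.20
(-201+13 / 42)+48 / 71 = -596443 / 2982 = -200.01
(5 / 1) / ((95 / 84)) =84 / 19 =4.42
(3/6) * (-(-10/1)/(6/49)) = 245/6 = 40.83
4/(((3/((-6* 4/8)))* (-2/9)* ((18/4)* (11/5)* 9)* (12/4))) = 20/297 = 0.07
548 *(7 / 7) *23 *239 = 3012356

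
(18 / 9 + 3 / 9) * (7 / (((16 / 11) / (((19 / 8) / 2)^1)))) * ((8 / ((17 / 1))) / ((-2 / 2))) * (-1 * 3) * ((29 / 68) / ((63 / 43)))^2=324996881 / 203751936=1.60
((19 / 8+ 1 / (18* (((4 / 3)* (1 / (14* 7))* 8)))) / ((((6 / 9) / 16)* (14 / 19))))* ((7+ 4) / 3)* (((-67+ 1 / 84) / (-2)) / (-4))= -325763911 / 112896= -2885.52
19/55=0.35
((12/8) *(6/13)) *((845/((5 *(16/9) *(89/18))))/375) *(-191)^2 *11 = 1267678269/89000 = 14243.58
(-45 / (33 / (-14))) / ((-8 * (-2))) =105 / 88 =1.19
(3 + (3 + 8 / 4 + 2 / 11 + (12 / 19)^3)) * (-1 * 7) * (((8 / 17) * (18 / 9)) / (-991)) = 71267616 / 1271089303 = 0.06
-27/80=-0.34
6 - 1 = 5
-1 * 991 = -991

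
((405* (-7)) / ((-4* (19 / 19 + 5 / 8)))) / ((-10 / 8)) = -4536 / 13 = -348.92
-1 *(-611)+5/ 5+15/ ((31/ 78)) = 20142/ 31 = 649.74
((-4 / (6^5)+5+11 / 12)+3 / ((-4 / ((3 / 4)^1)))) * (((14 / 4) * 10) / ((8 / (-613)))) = -14357.83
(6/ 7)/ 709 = 6/ 4963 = 0.00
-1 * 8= -8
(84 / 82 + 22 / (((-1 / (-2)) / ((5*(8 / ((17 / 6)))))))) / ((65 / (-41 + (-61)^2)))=319184064 / 9061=35226.14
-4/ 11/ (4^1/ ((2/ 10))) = -1/ 55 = -0.02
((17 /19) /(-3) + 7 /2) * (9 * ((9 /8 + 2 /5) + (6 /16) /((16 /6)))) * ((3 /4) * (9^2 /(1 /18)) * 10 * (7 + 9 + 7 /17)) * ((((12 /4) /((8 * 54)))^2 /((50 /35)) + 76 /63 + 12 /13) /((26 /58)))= 4148357498364789 /101384192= 40917202.34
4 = 4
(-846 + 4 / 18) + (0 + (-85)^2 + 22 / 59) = 3387565 / 531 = 6379.60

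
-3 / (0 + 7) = -3 / 7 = -0.43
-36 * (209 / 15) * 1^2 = -2508 / 5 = -501.60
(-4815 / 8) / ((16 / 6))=-225.70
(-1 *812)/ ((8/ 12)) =-1218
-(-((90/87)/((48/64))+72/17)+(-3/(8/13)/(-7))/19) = 2925925/524552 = 5.58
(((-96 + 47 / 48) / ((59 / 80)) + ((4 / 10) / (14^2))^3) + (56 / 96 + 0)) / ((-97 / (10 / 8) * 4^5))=890279395191 / 551571641958400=0.00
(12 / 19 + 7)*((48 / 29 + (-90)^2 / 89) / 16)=15735 / 356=44.20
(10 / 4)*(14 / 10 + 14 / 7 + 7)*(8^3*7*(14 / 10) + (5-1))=652808 / 5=130561.60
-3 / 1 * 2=-6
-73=-73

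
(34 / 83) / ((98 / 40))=680 / 4067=0.17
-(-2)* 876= 1752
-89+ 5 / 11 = -974 / 11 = -88.55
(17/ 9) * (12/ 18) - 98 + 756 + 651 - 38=34351/ 27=1272.26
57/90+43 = 1309/30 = 43.63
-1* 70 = -70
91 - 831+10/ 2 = -735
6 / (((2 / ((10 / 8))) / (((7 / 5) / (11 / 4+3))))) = 21 / 23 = 0.91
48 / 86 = 24 / 43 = 0.56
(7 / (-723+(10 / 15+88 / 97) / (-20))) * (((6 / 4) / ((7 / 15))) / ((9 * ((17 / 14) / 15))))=-1527750 / 35770703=-0.04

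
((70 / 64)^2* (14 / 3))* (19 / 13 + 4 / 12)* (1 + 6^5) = 2334072125 / 29952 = 77927.09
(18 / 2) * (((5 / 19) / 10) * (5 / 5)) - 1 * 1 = -29 / 38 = -0.76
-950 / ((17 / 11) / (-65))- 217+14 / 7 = 39740.88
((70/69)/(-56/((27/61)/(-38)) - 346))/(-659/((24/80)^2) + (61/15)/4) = -56700/1825649641303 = -0.00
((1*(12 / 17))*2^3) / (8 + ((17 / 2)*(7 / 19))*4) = 304 / 1105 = 0.28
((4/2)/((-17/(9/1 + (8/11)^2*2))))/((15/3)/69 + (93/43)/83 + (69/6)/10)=-11987985480/12648992851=-0.95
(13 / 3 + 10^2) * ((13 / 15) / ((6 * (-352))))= -4069 / 95040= -0.04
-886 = -886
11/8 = 1.38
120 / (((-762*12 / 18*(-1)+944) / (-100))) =-1000 / 121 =-8.26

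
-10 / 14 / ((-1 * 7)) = 5 / 49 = 0.10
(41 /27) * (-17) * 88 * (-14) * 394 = 338329376 /27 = 12530717.63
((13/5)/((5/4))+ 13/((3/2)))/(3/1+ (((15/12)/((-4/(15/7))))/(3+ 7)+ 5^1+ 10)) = 13888/23175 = 0.60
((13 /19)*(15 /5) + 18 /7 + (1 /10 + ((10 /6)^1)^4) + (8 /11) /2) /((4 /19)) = 15172823 /249480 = 60.82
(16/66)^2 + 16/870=0.08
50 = 50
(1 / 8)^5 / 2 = 0.00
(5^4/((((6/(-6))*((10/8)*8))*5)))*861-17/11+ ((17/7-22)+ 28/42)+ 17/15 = -8301999/770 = -10781.82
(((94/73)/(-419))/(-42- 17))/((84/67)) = 3149/75794586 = 0.00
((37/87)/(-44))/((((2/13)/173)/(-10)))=416065/3828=108.69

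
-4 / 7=-0.57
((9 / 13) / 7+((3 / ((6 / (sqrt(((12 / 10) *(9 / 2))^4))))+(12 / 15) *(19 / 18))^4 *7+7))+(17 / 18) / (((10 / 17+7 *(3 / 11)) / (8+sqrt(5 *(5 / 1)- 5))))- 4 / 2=3179 *sqrt(5) / 4203+690483643853984284919 / 1742642606250000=396229.60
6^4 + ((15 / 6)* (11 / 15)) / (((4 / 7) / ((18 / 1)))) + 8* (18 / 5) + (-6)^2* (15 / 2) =33051 / 20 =1652.55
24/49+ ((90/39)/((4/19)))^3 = 1134728949/861224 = 1317.58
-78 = -78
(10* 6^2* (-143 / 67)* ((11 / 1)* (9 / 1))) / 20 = -254826 / 67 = -3803.37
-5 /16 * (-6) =15 /8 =1.88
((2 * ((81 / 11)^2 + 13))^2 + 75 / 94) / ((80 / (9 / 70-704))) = -1225763619265901 / 7707022400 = -159045.03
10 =10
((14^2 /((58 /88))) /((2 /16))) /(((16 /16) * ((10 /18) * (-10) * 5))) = -85.65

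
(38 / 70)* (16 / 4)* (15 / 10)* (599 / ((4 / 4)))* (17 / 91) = 1160862 / 3185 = 364.48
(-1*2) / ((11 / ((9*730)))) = -13140 / 11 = -1194.55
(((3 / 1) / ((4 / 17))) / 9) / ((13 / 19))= 323 / 156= 2.07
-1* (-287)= 287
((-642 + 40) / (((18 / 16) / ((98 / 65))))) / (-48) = 29498 / 1755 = 16.81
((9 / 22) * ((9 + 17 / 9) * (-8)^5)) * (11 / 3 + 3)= -973110.30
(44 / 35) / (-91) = -44 / 3185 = -0.01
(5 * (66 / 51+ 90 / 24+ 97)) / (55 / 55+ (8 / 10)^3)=160625 / 476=337.45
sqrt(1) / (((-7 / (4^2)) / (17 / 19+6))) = -2096 / 133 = -15.76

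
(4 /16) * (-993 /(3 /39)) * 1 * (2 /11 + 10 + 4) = -503451 /11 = -45768.27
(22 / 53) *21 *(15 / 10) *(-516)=-357588 / 53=-6746.94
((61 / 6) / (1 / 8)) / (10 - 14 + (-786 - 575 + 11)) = -122 / 2031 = -0.06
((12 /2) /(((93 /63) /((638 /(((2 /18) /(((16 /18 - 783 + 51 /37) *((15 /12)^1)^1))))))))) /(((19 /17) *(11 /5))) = -201871076400 /21793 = -9263115.51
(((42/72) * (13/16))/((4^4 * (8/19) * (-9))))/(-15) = 1729/53084160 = 0.00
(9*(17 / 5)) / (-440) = -0.07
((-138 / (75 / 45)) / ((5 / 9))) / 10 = -1863 / 125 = -14.90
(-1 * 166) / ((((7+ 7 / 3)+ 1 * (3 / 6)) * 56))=-249 / 826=-0.30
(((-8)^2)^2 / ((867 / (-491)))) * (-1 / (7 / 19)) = 6296.19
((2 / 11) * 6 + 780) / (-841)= -8592 / 9251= -0.93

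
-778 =-778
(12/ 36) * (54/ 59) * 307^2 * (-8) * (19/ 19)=-230031.46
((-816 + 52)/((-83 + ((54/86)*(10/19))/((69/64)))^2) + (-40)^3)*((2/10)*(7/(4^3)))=-270433819107235497/193166676435920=-1400.00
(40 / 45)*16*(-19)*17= -41344 / 9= -4593.78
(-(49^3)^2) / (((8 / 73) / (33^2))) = -1100340808617897 / 8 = -137542601077237.12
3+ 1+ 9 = 13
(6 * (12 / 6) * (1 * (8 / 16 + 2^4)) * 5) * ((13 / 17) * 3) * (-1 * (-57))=2200770 / 17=129457.06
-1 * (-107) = 107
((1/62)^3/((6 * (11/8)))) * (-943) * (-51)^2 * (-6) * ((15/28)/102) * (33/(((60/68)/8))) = 2452743/208537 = 11.76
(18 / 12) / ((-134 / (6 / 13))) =-9 / 1742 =-0.01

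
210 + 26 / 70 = 210.37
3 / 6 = 1 / 2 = 0.50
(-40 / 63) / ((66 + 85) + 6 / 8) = -160 / 38241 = -0.00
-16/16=-1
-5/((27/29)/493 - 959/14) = 28594/391727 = 0.07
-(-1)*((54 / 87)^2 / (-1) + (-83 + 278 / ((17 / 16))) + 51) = 3277756 / 14297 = 229.26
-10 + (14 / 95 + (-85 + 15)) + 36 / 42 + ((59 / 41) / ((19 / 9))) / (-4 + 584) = -49967695 / 632548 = -78.99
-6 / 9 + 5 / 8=-1 / 24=-0.04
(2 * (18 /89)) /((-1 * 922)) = -18 /41029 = -0.00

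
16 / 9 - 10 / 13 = 118 / 117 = 1.01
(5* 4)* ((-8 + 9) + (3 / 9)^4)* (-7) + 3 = -11237 / 81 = -138.73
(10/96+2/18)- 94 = -13505/144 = -93.78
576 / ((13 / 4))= 2304 / 13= 177.23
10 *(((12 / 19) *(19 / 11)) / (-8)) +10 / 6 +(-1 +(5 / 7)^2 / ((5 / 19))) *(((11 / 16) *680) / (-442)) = -29005 / 42042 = -0.69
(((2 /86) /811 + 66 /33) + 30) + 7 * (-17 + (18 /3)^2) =5754046 /34873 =165.00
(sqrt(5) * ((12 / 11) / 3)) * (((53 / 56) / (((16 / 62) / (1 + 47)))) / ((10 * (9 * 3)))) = 1643 * sqrt(5) / 6930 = 0.53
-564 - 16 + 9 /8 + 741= 1297 /8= 162.12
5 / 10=1 / 2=0.50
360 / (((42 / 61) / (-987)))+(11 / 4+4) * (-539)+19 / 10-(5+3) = -10394087 / 20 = -519704.35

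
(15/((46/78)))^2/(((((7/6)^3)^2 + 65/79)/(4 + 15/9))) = 7147826337600/6520935919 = 1096.14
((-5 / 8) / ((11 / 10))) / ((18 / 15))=-125 / 264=-0.47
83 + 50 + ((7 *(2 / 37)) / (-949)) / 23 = 107410653 / 807599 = 133.00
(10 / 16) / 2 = 5 / 16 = 0.31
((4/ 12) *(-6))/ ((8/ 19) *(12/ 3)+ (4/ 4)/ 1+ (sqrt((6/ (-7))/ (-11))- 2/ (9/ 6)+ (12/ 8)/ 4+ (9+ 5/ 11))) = -3938232144/ 22001826151+ 4574592 *sqrt(462)/ 22001826151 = -0.17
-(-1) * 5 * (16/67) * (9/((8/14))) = 18.81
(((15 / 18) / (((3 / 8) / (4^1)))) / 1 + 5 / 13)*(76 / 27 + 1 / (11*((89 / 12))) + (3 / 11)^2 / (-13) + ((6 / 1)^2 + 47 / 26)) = 333256646555 / 884501046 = 376.77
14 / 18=7 / 9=0.78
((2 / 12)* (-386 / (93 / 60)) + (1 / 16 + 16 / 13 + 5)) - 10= -874583 / 19344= -45.21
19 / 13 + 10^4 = 130019 / 13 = 10001.46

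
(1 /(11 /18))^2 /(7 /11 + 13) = 54 /275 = 0.20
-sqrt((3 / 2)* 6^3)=-18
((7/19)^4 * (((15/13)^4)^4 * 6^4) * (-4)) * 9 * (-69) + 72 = 50776446455557159208089245192/86717757925361180058961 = 585536.89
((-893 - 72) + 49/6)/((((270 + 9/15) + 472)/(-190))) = 2726975/11139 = 244.81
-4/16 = -1/4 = -0.25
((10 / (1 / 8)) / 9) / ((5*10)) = 8 / 45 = 0.18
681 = 681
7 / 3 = 2.33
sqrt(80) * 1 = 4 * sqrt(5) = 8.94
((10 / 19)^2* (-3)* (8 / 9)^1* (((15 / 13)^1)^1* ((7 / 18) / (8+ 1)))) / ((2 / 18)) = -14000 / 42237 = -0.33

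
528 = 528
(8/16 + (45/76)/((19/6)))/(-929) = -248/335369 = -0.00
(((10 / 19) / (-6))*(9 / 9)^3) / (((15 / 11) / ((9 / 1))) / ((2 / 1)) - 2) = 110 / 2413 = 0.05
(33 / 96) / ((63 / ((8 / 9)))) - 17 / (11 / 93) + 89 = -1365215 / 24948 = -54.72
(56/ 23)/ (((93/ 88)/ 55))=271040/ 2139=126.71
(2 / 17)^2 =4 / 289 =0.01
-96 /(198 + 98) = -12 /37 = -0.32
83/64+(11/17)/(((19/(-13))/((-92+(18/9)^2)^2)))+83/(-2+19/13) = -518229041/144704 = -3581.30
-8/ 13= -0.62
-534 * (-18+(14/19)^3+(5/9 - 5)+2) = 220250080/20577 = 10703.70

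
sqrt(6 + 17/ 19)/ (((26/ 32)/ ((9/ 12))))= 12 * sqrt(2489)/ 247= 2.42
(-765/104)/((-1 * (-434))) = -765/45136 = -0.02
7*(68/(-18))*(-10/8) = 595/18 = 33.06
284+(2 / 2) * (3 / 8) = 2275 / 8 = 284.38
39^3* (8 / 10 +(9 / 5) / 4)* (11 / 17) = 3262545 / 68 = 47978.60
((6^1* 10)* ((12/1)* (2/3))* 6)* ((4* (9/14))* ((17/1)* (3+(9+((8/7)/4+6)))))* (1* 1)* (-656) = -73999319040/49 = -1510190184.49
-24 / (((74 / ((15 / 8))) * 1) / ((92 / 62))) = -1035 / 1147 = -0.90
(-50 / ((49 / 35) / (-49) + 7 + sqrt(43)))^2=343646187500 / 47073321 - 52307500000 * sqrt(43) / 47073321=13.66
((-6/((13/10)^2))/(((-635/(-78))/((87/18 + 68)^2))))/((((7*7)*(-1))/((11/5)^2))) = 92428996/404495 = 228.50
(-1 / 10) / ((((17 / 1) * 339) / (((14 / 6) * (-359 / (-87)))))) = -2513 / 15041430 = -0.00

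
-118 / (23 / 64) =-7552 / 23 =-328.35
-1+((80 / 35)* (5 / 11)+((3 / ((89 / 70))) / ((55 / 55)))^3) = 13.18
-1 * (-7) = 7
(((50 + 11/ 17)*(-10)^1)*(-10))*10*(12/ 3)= 3444000/ 17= 202588.24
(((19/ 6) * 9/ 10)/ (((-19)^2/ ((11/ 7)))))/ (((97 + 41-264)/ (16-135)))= 0.01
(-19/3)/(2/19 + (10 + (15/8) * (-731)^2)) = -2888/456883263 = -0.00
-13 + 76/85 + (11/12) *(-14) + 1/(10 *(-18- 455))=-3008069/120615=-24.94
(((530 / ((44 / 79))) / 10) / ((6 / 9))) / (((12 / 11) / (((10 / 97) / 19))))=0.71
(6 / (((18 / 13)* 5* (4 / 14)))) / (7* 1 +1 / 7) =637 / 1500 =0.42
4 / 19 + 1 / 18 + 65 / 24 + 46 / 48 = 1345 / 342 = 3.93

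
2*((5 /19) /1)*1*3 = 30 /19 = 1.58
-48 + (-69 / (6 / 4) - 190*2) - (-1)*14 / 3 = -1408 / 3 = -469.33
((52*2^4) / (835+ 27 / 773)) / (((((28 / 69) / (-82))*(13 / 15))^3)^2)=4513617295801333245092724328125 / 28196106195840674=160079454391725.76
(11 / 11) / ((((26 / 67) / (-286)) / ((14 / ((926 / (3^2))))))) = -46431 / 463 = -100.28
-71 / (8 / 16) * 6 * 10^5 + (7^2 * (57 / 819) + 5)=-3322799672 / 39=-85199991.59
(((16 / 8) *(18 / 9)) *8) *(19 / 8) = 76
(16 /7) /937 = 16 /6559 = 0.00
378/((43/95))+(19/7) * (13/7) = 840.16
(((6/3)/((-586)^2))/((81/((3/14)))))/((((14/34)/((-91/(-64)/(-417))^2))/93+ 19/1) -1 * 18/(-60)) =445315/11564064965904678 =0.00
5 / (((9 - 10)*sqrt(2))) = -5*sqrt(2) / 2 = -3.54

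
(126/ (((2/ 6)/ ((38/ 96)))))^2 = 1432809/ 64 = 22387.64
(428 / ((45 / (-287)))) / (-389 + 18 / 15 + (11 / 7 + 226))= 214963 / 12618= 17.04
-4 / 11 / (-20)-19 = -1044 / 55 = -18.98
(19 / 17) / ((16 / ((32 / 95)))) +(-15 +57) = 3572 / 85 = 42.02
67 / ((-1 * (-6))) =67 / 6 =11.17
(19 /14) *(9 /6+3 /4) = 171 /56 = 3.05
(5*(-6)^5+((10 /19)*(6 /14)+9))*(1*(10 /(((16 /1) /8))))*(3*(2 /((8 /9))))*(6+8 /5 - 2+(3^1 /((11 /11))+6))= -10189701423 /532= -19153574.10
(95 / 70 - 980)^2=187717401 / 196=957741.84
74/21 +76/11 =2410/231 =10.43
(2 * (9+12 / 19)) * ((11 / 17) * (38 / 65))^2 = 3365736 / 1221025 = 2.76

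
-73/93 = -0.78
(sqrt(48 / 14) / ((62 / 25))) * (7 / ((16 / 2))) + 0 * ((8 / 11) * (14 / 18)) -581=-581 + 25 * sqrt(42) / 248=-580.35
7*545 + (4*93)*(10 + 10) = 11255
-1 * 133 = -133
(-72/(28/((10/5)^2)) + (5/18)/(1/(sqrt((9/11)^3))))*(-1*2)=144/7 - 15*sqrt(11)/121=20.16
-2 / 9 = -0.22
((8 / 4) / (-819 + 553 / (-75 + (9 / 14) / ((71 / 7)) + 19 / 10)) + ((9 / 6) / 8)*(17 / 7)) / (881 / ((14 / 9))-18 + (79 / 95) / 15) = 0.00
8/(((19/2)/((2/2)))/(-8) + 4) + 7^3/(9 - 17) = -14411/360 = -40.03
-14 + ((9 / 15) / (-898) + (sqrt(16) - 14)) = -107763 / 4490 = -24.00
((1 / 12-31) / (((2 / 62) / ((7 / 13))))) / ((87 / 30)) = -402535 / 2262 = -177.96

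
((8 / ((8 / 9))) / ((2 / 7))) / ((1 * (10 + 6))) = 63 / 32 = 1.97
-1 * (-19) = 19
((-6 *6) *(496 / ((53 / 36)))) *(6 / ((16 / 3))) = -723168 / 53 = -13644.68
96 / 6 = 16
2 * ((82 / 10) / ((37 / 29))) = 2378 / 185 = 12.85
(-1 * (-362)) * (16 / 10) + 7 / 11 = 579.84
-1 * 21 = -21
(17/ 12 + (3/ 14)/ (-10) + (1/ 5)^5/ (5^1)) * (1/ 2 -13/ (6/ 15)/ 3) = -28385677/ 1968750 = -14.42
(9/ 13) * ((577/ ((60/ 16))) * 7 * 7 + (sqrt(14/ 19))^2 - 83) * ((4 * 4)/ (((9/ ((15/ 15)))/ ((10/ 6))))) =34004848/ 2223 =15296.83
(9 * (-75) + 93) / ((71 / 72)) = -41904 / 71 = -590.20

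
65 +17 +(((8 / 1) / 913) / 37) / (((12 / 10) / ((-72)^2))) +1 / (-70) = 196288359 / 2364670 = 83.01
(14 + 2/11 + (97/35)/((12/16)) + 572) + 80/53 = 36201724/61215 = 591.39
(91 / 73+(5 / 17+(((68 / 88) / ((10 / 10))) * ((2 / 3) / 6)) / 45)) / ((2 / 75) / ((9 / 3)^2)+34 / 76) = 1620416615 / 473048103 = 3.43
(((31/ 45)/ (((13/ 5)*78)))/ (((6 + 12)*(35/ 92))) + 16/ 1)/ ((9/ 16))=367971728/ 12936105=28.45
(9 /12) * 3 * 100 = 225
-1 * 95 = -95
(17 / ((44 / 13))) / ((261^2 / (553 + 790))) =296803 / 2997324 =0.10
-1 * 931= -931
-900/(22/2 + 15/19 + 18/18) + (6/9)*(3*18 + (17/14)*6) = -5578/189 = -29.51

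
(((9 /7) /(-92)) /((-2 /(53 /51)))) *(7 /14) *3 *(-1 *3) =-1431 /43792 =-0.03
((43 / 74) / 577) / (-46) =-43 / 1964108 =-0.00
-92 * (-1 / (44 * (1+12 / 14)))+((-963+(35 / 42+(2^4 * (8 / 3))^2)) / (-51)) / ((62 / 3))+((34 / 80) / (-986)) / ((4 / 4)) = 489587051 / 1573537680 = 0.31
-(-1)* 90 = 90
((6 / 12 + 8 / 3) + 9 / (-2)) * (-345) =460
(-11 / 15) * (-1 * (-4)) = -44 / 15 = -2.93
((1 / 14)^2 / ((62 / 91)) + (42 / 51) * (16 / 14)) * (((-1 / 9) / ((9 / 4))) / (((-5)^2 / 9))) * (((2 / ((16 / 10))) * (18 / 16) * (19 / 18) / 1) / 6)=-0.00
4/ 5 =0.80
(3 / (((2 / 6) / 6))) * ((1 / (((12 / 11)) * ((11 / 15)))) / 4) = 135 / 8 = 16.88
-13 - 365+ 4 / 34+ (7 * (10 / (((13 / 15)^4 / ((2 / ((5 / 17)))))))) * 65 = 54463.95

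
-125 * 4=-500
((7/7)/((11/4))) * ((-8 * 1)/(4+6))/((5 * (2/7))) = -56/275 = -0.20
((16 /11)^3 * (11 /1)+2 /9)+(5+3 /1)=45818 /1089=42.07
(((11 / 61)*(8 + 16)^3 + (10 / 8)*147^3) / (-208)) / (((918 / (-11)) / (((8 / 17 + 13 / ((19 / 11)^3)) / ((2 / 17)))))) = 137850194931669 / 23671341824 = 5823.51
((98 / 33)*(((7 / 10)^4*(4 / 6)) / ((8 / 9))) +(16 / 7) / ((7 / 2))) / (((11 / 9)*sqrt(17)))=115243209*sqrt(17) / 2015860000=0.24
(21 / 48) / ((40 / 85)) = 119 / 128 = 0.93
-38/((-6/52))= 988/3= 329.33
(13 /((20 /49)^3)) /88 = 1529437 /704000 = 2.17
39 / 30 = 13 / 10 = 1.30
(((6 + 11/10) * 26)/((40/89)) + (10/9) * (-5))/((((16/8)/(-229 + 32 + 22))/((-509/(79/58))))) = 75358757621/5688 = 13248726.73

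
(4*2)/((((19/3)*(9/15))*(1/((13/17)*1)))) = 520/323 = 1.61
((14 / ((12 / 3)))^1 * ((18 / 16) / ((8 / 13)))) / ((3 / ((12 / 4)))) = 819 / 128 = 6.40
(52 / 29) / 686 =0.00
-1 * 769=-769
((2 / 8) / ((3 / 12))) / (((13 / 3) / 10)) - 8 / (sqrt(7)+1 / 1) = 142 / 39 - 4*sqrt(7) / 3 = 0.11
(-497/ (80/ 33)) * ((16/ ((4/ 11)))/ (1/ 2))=-180411/ 10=-18041.10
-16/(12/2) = -8/3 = -2.67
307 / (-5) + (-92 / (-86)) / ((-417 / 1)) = -5505047 / 89655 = -61.40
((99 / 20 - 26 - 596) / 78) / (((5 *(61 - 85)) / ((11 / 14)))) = 0.05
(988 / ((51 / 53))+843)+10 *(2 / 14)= 668009 / 357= 1871.17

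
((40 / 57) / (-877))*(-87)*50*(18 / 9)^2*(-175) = -40600000 / 16663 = -2436.54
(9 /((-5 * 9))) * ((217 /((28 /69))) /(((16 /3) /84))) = -134757 /80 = -1684.46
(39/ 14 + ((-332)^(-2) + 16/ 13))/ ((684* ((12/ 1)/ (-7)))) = -40286963/ 11761341696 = -0.00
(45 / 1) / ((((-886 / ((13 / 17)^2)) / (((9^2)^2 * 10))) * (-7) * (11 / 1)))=25.31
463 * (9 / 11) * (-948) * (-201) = 794013516 / 11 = 72183046.91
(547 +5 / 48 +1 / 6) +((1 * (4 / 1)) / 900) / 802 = 790040183 / 1443600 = 547.27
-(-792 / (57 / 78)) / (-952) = -2574 / 2261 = -1.14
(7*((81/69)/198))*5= 105/506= 0.21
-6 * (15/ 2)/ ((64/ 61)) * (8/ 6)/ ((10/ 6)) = -549/ 16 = -34.31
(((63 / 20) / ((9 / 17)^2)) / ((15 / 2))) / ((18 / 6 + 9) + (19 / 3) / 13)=26299 / 219150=0.12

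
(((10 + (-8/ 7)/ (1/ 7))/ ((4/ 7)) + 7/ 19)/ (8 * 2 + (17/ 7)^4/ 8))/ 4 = 117649/ 2475377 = 0.05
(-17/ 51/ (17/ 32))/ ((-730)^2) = -8/ 6794475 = -0.00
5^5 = 3125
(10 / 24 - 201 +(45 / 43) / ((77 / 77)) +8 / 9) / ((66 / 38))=-5842633 / 51084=-114.37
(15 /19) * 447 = 6705 /19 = 352.89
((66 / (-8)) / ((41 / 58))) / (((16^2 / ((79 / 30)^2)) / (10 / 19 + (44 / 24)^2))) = -5293747261 / 4307558400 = -1.23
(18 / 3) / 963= 2 / 321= 0.01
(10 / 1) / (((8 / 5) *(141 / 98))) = 1225 / 282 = 4.34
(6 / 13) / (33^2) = 2 / 4719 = 0.00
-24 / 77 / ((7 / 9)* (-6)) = 36 / 539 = 0.07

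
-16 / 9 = -1.78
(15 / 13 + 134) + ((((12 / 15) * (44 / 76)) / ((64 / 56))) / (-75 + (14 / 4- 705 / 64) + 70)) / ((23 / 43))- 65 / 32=96879419083 / 728076960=133.06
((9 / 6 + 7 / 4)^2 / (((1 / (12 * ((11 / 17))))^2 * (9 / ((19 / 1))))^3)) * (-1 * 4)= -2102827147193344 / 24137569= -87118431.32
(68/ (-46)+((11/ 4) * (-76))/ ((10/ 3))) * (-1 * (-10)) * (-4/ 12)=14761/ 69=213.93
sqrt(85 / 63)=sqrt(595) / 21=1.16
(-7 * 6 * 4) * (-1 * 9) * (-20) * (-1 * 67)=2026080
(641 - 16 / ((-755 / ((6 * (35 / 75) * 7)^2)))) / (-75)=-12252539 / 1415625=-8.66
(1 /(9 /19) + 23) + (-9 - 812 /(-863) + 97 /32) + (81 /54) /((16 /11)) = 2623943 /124272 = 21.11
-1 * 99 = -99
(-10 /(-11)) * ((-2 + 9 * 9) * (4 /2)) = 1580 /11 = 143.64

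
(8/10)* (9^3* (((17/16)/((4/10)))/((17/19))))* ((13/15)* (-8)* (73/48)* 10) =-1460511/8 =-182563.88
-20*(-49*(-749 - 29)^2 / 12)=148294580 / 3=49431526.67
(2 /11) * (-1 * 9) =-18 /11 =-1.64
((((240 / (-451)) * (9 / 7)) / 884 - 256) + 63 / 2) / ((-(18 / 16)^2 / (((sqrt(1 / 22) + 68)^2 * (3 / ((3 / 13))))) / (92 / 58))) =1844516290304 * sqrt(22) / 81573723 + 23455099712041952 / 1386753291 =17019736.81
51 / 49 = 1.04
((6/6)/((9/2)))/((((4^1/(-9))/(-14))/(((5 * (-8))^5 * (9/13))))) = -496246153.85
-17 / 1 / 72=-17 / 72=-0.24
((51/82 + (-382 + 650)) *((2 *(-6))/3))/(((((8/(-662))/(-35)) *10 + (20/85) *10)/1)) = -455.99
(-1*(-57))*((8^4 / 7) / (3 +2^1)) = 233472 / 35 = 6670.63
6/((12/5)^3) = 125/288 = 0.43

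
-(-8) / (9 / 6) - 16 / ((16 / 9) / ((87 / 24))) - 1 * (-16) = -271 / 24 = -11.29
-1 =-1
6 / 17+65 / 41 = 1351 / 697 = 1.94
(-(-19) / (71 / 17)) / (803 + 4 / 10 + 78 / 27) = 14535 / 2576093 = 0.01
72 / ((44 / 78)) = 1404 / 11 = 127.64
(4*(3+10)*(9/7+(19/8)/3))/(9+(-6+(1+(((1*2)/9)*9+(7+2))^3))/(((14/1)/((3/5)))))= 22685/13824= 1.64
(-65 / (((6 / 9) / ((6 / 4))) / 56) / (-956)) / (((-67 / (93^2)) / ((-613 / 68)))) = 21711022515 / 2177768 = 9969.39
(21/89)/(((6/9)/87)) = 5481/178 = 30.79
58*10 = 580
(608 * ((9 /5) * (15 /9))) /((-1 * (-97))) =1824 /97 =18.80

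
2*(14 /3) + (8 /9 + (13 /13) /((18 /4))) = 94 /9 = 10.44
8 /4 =2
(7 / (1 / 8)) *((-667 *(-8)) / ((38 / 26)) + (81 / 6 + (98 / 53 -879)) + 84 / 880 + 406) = 9904496518 / 55385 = 178829.95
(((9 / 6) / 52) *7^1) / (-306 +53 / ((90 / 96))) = -315 / 389168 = -0.00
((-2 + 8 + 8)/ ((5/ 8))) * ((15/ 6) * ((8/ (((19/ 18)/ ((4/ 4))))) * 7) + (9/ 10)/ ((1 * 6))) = 1412796/ 475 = 2974.31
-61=-61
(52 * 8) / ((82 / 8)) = 1664 / 41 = 40.59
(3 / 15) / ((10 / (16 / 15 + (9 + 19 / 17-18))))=-869 / 6375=-0.14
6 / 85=0.07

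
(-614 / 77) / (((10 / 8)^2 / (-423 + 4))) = 2138.31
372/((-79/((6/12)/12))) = -31/158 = -0.20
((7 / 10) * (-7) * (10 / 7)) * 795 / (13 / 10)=-55650 / 13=-4280.77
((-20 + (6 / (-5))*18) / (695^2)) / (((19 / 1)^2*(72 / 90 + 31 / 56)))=-11648 / 66086997475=-0.00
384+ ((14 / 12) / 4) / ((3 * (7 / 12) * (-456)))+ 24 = 408.00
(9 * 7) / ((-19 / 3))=-189 / 19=-9.95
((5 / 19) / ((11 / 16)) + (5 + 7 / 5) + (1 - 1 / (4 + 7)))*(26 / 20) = 52247 / 5225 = 10.00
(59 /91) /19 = 59 /1729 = 0.03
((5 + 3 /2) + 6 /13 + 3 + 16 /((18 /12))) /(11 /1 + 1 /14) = 11263 /6045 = 1.86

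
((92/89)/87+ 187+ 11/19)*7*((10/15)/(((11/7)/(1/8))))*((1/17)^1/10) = 1988665/4854861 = 0.41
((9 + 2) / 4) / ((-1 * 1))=-11 / 4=-2.75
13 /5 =2.60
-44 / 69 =-0.64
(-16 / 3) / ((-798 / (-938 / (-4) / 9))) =268 / 1539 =0.17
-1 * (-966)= 966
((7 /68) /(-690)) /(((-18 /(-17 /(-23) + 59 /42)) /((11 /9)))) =22781 /1048943520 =0.00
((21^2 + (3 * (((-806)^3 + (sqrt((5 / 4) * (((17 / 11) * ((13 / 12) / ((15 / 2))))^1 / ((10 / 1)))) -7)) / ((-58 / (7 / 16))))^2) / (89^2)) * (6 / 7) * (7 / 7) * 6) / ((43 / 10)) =45598942528043809937361 / 6453080786944 -32987217249 * sqrt(12155) / 806635098368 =7066228365.09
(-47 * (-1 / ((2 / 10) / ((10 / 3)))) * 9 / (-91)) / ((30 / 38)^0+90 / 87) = -204450 / 5369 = -38.08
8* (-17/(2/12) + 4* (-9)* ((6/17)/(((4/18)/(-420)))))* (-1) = -3252048/17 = -191296.94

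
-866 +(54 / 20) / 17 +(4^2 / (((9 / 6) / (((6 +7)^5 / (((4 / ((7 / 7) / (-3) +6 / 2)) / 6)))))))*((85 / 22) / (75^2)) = 12641962631 / 1262250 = 10015.42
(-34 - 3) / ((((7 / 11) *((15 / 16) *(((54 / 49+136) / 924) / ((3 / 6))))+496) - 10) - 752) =3509968 / 25217029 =0.14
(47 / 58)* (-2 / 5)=-47 / 145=-0.32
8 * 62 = 496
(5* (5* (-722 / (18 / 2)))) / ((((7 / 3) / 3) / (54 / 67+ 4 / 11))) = -15559100 / 5159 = -3015.91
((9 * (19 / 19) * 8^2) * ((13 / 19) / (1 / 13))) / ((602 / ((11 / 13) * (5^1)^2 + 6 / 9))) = 1062048 / 5719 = 185.71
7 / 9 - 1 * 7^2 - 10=-524 / 9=-58.22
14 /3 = 4.67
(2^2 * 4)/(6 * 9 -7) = 16/47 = 0.34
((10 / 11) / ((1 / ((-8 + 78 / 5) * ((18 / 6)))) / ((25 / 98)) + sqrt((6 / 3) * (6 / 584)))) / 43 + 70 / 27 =4088999110 / 1364849541-812250 * sqrt(438) / 50549983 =2.66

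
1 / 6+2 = 13 / 6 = 2.17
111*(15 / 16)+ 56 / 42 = 5059 / 48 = 105.40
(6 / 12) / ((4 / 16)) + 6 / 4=7 / 2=3.50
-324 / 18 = -18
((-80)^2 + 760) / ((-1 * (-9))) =7160 / 9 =795.56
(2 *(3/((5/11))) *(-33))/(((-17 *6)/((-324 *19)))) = -2234628/85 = -26289.74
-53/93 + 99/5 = 8942/465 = 19.23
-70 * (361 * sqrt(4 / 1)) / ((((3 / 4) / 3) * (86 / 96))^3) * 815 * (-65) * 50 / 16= 59218842009600000 / 79507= 744825512339.79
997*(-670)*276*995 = -183443413800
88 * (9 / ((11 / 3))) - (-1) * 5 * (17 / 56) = 12181 / 56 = 217.52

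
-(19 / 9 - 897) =8054 / 9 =894.89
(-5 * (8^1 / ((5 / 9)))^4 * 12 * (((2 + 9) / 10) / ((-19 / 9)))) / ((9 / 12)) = 21284093952 / 11875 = 1792344.75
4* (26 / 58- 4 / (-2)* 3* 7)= 4924 / 29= 169.79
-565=-565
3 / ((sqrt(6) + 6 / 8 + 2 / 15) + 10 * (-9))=-962460 / 28568809 - 10800 * sqrt(6) / 28568809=-0.03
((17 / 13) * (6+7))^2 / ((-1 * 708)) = -289 / 708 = -0.41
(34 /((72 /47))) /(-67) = -799 /2412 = -0.33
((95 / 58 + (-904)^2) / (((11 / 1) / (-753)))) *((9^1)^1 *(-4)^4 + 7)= -82482277968009 / 638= -129282567347.98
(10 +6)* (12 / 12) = 16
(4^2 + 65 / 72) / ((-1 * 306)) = -1217 / 22032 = -0.06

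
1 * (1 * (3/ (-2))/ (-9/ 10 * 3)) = 5/ 9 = 0.56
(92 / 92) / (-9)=-1 / 9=-0.11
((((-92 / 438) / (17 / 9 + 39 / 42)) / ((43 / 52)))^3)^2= 1028164948912649621023632654336 / 1914776163918253560426998361035640625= 0.00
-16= -16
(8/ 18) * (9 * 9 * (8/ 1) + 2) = 2600/ 9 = 288.89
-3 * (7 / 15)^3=-343 / 1125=-0.30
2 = 2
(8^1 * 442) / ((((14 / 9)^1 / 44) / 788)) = 78814409.14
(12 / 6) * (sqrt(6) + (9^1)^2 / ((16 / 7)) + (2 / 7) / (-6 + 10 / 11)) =2 * sqrt(6) + 27739 / 392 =75.66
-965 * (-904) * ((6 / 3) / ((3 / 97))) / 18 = 84618920 / 27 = 3134034.07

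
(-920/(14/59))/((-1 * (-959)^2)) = 27140/6437767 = 0.00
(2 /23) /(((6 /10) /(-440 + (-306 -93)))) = -8390 /69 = -121.59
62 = 62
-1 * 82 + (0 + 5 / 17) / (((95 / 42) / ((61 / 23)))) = -606616 / 7429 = -81.66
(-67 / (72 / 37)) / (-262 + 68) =2479 / 13968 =0.18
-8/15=-0.53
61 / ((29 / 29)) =61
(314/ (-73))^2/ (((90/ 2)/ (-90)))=-197192/ 5329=-37.00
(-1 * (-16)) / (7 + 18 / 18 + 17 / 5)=80 / 57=1.40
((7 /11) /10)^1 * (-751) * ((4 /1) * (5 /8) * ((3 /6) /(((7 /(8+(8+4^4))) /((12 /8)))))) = -38301 /11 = -3481.91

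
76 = 76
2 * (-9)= -18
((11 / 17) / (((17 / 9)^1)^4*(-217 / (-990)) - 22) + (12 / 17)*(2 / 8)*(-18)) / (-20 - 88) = 63048829 / 2121166891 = 0.03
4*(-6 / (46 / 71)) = -852 / 23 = -37.04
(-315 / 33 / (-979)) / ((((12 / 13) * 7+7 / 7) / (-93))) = -0.12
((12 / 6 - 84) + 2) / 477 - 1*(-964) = 459748 / 477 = 963.83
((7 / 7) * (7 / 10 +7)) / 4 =77 / 40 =1.92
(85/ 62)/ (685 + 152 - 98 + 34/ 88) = 0.00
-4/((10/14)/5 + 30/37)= -1036/247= -4.19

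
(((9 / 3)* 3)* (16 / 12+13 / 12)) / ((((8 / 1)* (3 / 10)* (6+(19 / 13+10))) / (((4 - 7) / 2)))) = -5655 / 7264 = -0.78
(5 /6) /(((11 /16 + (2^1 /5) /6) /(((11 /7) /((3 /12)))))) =8800 /1267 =6.95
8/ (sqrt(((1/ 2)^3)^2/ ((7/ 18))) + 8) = 14336/ 14327 - 96 * sqrt(14)/ 14327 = 0.98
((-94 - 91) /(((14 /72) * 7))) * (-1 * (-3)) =-19980 /49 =-407.76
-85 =-85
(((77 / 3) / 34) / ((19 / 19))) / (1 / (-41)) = -3157 / 102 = -30.95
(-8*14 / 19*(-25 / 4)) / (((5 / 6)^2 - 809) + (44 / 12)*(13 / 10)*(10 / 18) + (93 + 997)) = 10800 / 83353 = 0.13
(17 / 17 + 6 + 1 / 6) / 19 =43 / 114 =0.38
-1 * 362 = -362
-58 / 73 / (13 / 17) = -986 / 949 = -1.04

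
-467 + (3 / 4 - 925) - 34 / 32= -22277 / 16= -1392.31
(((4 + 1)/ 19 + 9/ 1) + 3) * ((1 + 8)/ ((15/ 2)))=1398/ 95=14.72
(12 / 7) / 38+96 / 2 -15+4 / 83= 365317 / 11039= 33.09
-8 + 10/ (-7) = -66/ 7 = -9.43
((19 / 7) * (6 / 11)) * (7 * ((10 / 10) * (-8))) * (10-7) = -248.73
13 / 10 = 1.30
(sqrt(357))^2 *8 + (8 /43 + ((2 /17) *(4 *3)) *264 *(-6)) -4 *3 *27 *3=-257348 /731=-352.05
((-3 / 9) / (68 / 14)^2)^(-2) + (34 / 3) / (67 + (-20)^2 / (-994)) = 5009.34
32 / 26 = 16 / 13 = 1.23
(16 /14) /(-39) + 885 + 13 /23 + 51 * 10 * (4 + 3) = 27976310 /6279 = 4455.54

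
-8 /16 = -1 /2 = -0.50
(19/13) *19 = 361/13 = 27.77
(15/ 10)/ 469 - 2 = -2.00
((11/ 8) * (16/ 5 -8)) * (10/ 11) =-6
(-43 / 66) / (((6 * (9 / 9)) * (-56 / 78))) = 0.15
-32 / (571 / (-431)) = 13792 / 571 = 24.15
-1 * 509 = -509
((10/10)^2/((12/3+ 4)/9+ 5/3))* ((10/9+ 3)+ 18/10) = 266/115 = 2.31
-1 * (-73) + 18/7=75.57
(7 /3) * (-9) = -21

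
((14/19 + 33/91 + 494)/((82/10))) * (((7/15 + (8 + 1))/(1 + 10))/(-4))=-12.99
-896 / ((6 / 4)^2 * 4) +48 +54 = 22 / 9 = 2.44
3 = 3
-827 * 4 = -3308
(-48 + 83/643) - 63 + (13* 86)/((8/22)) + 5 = 3817657/1286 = 2968.63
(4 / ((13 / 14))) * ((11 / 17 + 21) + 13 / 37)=774872 / 8177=94.76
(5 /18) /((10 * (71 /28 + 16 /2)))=0.00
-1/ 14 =-0.07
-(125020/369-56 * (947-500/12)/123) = 27076/369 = 73.38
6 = 6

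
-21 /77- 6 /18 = -20 /33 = -0.61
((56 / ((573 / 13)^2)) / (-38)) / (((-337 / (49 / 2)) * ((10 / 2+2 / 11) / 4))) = 5101096 / 119830563459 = 0.00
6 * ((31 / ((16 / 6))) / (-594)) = -31 / 264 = -0.12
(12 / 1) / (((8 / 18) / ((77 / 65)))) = 2079 / 65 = 31.98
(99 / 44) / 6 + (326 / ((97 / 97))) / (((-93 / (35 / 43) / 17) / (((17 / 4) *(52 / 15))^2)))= -15157362167 / 1439640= -10528.58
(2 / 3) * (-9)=-6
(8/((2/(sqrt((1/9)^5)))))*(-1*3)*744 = -992/27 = -36.74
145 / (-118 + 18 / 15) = -725 / 584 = -1.24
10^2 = 100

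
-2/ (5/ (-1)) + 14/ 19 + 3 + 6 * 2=1533/ 95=16.14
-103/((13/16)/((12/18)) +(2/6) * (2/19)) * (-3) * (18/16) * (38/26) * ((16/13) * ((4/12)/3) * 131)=2805680448/386503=7259.14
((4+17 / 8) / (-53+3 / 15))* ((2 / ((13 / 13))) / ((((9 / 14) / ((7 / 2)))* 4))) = -0.32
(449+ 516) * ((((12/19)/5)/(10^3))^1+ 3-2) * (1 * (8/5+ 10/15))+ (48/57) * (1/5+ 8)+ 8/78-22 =1006193459/463125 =2172.62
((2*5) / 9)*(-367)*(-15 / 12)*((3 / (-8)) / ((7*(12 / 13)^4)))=-262047175 / 6967296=-37.61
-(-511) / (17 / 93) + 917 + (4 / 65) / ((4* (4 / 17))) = 16409409 / 4420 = 3712.54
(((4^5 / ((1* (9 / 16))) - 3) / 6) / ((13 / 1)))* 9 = 16357 / 78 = 209.71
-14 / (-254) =0.06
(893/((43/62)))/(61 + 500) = 2.30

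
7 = 7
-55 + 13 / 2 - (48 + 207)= -607 / 2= -303.50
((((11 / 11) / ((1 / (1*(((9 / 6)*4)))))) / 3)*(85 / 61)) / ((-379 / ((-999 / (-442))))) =-0.02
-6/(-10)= 0.60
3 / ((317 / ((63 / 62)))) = 189 / 19654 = 0.01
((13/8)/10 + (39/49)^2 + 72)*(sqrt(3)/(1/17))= 237705101*sqrt(3)/192080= 2143.47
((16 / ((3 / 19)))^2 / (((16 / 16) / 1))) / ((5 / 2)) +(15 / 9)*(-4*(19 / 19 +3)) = 183632 / 45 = 4080.71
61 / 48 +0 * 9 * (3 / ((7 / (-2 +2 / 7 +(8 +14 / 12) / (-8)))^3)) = 1.27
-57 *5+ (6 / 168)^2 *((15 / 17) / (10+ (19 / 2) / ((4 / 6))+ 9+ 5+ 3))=-10445819 / 36652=-285.00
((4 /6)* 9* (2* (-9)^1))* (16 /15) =-576 /5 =-115.20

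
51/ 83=0.61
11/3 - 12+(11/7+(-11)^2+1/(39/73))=10566/91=116.11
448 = 448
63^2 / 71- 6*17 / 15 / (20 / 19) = 175517 / 3550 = 49.44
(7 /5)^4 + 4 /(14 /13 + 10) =94561 /22500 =4.20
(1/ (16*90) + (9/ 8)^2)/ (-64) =-3647/ 184320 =-0.02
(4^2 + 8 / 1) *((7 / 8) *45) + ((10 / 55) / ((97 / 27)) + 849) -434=1451174 / 1067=1360.05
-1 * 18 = -18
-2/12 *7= -1.17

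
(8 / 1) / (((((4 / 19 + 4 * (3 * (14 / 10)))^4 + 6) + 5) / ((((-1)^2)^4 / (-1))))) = -651605000 / 6820598396811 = -0.00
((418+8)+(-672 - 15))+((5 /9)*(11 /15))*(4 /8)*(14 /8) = -56299 /216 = -260.64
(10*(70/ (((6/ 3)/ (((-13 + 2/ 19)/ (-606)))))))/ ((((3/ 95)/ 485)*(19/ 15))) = 519859375/ 5757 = 90300.40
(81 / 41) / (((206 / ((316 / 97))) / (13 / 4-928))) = -28.89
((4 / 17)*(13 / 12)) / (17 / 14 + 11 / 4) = 364 / 5661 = 0.06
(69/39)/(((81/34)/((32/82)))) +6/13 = 32438/43173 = 0.75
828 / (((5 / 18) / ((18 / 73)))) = 268272 / 365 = 734.99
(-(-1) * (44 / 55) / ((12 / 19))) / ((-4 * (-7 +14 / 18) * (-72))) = -19 / 26880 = -0.00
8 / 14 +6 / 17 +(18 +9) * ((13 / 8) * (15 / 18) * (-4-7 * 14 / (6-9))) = 998695 / 952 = 1049.05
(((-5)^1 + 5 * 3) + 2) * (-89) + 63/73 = -77901/73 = -1067.14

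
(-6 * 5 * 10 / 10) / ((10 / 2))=-6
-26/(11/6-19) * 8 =1248/103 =12.12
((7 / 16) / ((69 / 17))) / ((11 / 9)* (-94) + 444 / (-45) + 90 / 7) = -12495 / 12971264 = -0.00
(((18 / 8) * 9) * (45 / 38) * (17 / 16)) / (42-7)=12393 / 17024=0.73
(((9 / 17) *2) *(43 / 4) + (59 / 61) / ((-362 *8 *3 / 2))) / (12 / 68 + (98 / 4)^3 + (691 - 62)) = 51273401 / 69081361923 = 0.00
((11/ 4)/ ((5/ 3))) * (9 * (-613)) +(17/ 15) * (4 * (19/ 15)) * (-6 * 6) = -930977/ 100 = -9309.77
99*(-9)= -891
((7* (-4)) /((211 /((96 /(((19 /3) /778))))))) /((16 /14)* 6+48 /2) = -609952 /12027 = -50.72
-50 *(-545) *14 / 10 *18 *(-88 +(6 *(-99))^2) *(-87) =-21074188489200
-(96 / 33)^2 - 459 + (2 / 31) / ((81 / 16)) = -142025821 / 303831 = -467.45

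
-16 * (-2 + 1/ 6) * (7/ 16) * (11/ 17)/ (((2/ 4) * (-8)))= -847/ 408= -2.08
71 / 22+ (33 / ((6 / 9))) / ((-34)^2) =83165 / 25432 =3.27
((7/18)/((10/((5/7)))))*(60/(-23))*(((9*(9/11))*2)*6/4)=-405/253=-1.60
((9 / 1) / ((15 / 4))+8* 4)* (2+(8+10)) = 688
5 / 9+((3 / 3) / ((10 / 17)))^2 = 3101 / 900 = 3.45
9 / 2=4.50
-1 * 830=-830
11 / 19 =0.58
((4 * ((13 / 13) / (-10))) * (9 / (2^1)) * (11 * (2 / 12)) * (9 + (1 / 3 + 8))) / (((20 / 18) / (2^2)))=-5148 / 25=-205.92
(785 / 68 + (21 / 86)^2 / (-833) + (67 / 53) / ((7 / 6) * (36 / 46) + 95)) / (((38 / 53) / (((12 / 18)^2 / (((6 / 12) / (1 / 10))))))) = 8494754281 / 5928672429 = 1.43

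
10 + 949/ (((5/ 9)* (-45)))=-699/ 25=-27.96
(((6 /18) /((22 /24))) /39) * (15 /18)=10 /1287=0.01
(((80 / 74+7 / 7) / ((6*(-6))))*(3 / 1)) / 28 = -11 / 1776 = -0.01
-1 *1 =-1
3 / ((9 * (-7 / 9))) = -3 / 7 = -0.43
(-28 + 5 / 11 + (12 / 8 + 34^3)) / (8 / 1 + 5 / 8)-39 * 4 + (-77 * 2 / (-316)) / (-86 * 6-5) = 4397.96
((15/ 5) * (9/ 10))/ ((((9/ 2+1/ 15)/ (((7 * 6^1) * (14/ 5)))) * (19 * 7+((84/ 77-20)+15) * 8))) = 174636/ 255505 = 0.68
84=84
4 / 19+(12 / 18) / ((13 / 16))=764 / 741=1.03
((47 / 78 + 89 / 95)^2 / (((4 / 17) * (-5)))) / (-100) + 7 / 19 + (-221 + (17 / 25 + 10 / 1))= -23053872549967 / 109816200000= -209.93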